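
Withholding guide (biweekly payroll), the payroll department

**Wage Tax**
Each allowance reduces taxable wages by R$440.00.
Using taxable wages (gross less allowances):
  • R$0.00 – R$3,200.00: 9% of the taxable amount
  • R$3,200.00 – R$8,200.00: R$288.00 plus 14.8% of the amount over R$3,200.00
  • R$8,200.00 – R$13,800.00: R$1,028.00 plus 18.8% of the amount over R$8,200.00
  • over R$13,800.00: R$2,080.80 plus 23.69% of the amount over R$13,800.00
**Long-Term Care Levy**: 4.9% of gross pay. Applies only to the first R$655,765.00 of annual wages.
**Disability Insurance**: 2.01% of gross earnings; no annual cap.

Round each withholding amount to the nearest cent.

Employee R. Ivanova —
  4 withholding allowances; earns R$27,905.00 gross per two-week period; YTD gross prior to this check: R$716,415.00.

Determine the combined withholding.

R$5,566.22

Wage Tax: taxable = R$27,905.00 − 4×R$440.00 = R$26,145.00
  R$2,080.80 + 23.69% × (R$26,145.00 − R$13,800.00) = R$2,080.80 + 23.69% × R$12,345.00 = R$5,005.33
Long-Term Care Levy: YTD R$716,415.00 ≥ cap R$655,765.00 → R$0.00
Disability Insurance: 2.01% × R$27,905.00 = R$560.89
Total: R$5,005.33 + R$0.00 + R$560.89 = R$5,566.22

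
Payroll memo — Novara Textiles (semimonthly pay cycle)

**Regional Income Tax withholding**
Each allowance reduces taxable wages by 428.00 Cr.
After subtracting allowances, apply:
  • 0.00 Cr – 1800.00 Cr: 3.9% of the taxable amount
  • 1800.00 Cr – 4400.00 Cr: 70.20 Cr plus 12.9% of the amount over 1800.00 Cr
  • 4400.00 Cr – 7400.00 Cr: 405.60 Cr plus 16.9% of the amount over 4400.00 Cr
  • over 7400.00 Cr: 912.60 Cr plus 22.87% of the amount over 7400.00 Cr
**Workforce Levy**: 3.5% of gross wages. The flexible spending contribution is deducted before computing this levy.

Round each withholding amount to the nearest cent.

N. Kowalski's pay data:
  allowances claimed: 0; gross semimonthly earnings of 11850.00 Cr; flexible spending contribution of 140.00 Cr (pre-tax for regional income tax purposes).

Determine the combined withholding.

Regional Income Tax: taxable = 11850.00 Cr − 140.00 Cr = 11710.00 Cr
  912.60 Cr + 22.87% × (11710.00 Cr − 7400.00 Cr) = 912.60 Cr + 22.87% × 4310.00 Cr = 1898.30 Cr
Workforce Levy: 3.5% × 11710.00 Cr = 409.85 Cr
Total: 1898.30 Cr + 409.85 Cr = 2308.15 Cr

2308.15 Cr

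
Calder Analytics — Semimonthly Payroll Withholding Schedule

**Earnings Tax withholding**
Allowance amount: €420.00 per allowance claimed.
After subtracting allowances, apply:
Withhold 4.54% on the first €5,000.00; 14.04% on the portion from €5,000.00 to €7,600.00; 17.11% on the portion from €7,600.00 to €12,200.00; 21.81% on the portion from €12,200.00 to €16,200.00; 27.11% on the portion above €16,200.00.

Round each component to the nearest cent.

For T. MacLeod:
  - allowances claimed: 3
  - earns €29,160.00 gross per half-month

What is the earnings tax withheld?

Earnings Tax: taxable = €29,160.00 − 3×€420.00 = €27,900.00
  €2,251.50 + 27.11% × (€27,900.00 − €16,200.00) = €2,251.50 + 27.11% × €11,700.00 = €5,423.37

€5,423.37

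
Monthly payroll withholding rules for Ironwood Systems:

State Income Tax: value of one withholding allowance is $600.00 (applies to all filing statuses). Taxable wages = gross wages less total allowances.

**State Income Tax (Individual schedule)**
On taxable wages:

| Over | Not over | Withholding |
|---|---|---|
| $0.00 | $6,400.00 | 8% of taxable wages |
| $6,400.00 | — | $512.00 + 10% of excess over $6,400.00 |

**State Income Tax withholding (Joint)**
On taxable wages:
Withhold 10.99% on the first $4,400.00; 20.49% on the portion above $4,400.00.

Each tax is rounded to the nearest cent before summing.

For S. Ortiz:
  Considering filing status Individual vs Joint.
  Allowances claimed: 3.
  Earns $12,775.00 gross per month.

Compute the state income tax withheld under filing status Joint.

State Income Tax (Joint): taxable = $12,775.00 − 3×$600.00 = $10,975.00
  $483.56 + 20.49% × ($10,975.00 − $4,400.00) = $483.56 + 20.49% × $6,575.00 = $1,830.78

$1,830.78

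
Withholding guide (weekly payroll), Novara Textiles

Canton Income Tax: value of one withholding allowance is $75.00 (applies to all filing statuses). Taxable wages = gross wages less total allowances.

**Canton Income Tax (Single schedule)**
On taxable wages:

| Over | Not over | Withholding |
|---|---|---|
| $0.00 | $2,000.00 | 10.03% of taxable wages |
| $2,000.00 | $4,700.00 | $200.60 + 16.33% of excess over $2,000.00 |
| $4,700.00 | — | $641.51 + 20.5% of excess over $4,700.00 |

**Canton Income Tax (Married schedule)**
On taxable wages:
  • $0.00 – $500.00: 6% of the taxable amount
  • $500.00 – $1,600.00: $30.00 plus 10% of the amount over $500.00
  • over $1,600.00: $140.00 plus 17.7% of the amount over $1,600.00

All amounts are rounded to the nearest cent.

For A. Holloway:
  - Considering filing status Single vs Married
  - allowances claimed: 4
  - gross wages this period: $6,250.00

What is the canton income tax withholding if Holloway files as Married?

$909.95

Canton Income Tax (Married): taxable = $6,250.00 − 4×$75.00 = $5,950.00
  $140.00 + 17.7% × ($5,950.00 − $1,600.00) = $140.00 + 17.7% × $4,350.00 = $909.95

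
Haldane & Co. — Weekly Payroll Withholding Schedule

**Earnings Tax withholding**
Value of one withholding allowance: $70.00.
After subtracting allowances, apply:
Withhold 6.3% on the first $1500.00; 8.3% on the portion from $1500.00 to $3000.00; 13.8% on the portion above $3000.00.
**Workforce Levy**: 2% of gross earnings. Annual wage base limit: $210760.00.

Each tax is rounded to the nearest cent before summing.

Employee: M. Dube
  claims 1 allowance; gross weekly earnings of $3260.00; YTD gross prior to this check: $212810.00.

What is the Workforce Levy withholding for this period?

$0.00

Workforce Levy: YTD $212810.00 ≥ cap $210760.00 → $0.00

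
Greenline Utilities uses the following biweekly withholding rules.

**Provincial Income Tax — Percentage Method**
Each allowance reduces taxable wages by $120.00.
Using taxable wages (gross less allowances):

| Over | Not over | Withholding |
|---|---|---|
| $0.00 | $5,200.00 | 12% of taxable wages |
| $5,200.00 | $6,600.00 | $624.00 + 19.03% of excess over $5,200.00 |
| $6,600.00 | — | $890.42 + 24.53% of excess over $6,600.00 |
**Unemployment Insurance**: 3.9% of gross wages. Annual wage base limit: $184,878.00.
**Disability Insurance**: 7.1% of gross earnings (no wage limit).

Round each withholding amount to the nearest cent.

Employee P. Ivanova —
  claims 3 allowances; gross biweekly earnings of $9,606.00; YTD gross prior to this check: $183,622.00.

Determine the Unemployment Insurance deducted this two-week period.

$48.98

Unemployment Insurance: cap $184,878.00 − YTD $183,622.00 = $1,256.00 subject; 3.9% × $1,256.00 = $48.98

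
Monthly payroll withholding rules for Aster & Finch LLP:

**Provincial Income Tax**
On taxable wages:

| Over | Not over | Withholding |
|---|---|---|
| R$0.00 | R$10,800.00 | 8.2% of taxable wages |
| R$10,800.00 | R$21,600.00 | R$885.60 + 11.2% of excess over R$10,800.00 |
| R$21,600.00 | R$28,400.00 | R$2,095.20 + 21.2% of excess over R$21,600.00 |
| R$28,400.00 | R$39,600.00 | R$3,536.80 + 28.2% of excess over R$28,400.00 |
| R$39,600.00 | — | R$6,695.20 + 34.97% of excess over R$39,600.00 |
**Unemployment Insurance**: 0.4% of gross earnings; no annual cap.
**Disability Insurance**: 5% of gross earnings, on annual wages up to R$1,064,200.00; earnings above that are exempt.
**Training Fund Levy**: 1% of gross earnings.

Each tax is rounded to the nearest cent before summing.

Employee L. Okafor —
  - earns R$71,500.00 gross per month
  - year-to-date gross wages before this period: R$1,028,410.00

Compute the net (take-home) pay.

R$50,858.87

Provincial Income Tax: taxable = R$71,500.00
  R$6,695.20 + 34.97% × (R$71,500.00 − R$39,600.00) = R$6,695.20 + 34.97% × R$31,900.00 = R$17,850.63
Unemployment Insurance: 0.4% × R$71,500.00 = R$286.00
Disability Insurance: cap R$1,064,200.00 − YTD R$1,028,410.00 = R$35,790.00 subject; 5% × R$35,790.00 = R$1,789.50
Training Fund Levy: 1% × R$71,500.00 = R$715.00
Total withheld: R$17,850.63 + R$286.00 + R$1,789.50 + R$715.00 = R$20,641.13
Net pay: R$71,500.00 − R$20,641.13 = R$50,858.87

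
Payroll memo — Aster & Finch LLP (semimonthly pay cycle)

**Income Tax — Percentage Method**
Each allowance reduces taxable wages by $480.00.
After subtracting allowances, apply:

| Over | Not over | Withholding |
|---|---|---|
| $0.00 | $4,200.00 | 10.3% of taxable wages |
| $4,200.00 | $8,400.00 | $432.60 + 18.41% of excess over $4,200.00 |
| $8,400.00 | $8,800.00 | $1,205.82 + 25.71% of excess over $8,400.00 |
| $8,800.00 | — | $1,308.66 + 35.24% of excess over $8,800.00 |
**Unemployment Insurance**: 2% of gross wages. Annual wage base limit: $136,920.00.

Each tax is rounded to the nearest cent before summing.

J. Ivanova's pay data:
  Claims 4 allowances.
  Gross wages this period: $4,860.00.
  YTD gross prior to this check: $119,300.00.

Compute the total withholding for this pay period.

$400.02

Income Tax: taxable = $4,860.00 − 4×$480.00 = $2,940.00
  10.3% × $2,940.00 = $302.82
Unemployment Insurance: 2% × $4,860.00 = $97.20
Total: $302.82 + $97.20 = $400.02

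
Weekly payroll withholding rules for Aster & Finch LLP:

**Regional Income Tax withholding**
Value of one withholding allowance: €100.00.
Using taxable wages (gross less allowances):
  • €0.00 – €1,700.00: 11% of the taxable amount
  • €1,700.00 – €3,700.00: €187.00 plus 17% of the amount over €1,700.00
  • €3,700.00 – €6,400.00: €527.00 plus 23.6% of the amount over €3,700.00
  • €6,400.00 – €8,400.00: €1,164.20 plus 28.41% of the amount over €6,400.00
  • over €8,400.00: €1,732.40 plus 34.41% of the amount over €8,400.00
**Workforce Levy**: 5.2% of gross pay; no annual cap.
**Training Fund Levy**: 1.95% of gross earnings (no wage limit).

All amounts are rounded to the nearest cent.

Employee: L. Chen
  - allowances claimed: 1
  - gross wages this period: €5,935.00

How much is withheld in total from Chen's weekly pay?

Regional Income Tax: taxable = €5,935.00 − 1×€100.00 = €5,835.00
  €527.00 + 23.6% × (€5,835.00 − €3,700.00) = €527.00 + 23.6% × €2,135.00 = €1,030.86
Workforce Levy: 5.2% × €5,935.00 = €308.62
Training Fund Levy: 1.95% × €5,935.00 = €115.73
Total: €1,030.86 + €308.62 + €115.73 = €1,455.21

€1,455.21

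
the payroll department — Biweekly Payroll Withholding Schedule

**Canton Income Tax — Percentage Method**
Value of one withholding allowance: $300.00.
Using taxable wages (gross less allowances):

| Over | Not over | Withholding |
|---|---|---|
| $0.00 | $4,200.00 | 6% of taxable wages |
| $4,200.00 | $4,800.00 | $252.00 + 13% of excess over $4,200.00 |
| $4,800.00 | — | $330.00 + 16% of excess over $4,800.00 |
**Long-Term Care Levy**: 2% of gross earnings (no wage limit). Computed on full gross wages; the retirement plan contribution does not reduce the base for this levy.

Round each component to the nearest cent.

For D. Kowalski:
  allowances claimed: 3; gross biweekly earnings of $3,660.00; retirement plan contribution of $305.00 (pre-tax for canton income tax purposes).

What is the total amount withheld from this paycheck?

Canton Income Tax: taxable = $3,660.00 − $305.00 − 3×$300.00 = $2,455.00
  6% × $2,455.00 = $147.30
Long-Term Care Levy: 2% × $3,660.00 = $73.20
Total: $147.30 + $73.20 = $220.50

$220.50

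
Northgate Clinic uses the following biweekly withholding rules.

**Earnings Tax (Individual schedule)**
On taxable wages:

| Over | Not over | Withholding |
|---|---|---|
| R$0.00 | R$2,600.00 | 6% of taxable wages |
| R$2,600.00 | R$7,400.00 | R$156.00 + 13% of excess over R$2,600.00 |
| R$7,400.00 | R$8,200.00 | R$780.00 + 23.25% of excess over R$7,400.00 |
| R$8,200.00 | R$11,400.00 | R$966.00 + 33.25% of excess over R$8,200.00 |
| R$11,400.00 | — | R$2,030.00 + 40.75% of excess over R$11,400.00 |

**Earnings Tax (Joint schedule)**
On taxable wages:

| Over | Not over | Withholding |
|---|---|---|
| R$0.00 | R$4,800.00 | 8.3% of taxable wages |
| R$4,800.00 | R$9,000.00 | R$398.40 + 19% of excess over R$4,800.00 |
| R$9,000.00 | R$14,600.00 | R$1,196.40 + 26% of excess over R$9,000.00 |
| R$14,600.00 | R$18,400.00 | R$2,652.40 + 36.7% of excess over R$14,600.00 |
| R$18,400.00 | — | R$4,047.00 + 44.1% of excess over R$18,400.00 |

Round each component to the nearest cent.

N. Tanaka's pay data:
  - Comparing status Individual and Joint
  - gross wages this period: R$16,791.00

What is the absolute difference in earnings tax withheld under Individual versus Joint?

R$770.33

Earnings Tax (Individual): taxable = R$16,791.00
  R$2,030.00 + 40.75% × (R$16,791.00 − R$11,400.00) = R$2,030.00 + 40.75% × R$5,391.00 = R$4,226.83
Earnings Tax (Joint): taxable = R$16,791.00
  R$2,652.40 + 36.7% × (R$16,791.00 − R$14,600.00) = R$2,652.40 + 36.7% × R$2,191.00 = R$3,456.50
Difference: |R$4,226.83 − R$3,456.50| = R$770.33 (higher under Individual)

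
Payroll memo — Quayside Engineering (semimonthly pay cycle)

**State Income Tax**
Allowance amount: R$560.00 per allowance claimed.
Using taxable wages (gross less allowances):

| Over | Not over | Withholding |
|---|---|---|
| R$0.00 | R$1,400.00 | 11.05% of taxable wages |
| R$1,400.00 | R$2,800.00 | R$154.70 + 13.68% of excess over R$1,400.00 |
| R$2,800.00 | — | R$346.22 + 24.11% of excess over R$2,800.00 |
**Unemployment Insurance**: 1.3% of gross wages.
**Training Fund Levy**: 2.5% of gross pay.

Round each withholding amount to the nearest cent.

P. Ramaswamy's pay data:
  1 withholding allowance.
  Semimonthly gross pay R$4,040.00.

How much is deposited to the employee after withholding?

State Income Tax: taxable = R$4,040.00 − 1×R$560.00 = R$3,480.00
  R$346.22 + 24.11% × (R$3,480.00 − R$2,800.00) = R$346.22 + 24.11% × R$680.00 = R$510.17
Unemployment Insurance: 1.3% × R$4,040.00 = R$52.52
Training Fund Levy: 2.5% × R$4,040.00 = R$101.00
Total withheld: R$510.17 + R$52.52 + R$101.00 = R$663.69
Net pay: R$4,040.00 − R$663.69 = R$3,376.31

R$3,376.31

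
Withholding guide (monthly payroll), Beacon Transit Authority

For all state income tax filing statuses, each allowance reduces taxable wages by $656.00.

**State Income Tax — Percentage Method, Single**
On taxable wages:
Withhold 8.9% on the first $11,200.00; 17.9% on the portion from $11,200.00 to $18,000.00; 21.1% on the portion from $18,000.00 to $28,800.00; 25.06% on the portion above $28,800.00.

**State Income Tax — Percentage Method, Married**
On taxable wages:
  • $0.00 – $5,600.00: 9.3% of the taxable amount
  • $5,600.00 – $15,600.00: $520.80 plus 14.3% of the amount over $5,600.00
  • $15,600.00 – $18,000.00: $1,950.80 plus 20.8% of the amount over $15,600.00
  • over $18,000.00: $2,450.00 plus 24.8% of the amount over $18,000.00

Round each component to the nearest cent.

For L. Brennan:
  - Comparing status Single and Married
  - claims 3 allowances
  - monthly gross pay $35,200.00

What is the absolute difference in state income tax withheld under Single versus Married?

State Income Tax (Single): taxable = $35,200.00 − 3×$656.00 = $33,232.00
  $4,492.80 + 25.06% × ($33,232.00 − $28,800.00) = $4,492.80 + 25.06% × $4,432.00 = $5,603.46
State Income Tax (Married): taxable = $35,200.00 − 3×$656.00 = $33,232.00
  $2,450.00 + 24.8% × ($33,232.00 − $18,000.00) = $2,450.00 + 24.8% × $15,232.00 = $6,227.54
Difference: |$5,603.46 − $6,227.54| = $624.08 (higher under Married)

$624.08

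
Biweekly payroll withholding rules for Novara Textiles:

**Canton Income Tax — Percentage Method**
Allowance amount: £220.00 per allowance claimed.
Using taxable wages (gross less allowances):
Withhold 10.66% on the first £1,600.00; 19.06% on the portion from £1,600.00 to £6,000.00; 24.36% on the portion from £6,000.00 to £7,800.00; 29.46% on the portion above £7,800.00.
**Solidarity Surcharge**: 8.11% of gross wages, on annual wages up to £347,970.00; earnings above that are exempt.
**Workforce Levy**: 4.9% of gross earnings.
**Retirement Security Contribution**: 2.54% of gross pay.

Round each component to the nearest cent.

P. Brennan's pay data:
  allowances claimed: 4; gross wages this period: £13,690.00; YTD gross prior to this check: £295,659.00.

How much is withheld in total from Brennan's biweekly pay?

£5,052.43

Canton Income Tax: taxable = £13,690.00 − 4×£220.00 = £12,810.00
  £1,447.68 + 29.46% × (£12,810.00 − £7,800.00) = £1,447.68 + 29.46% × £5,010.00 = £2,923.63
Solidarity Surcharge: 8.11% × £13,690.00 = £1,110.26
Workforce Levy: 4.9% × £13,690.00 = £670.81
Retirement Security Contribution: 2.54% × £13,690.00 = £347.73
Total: £2,923.63 + £1,110.26 + £670.81 + £347.73 = £5,052.43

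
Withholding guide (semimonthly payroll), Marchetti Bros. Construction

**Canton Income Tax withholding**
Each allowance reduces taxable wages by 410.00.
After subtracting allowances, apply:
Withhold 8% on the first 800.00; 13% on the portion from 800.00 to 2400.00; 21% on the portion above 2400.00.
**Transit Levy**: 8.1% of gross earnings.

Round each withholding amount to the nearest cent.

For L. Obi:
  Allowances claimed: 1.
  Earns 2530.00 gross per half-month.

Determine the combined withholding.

440.53

Canton Income Tax: taxable = 2530.00 − 1×410.00 = 2120.00
  64.00 + 13% × (2120.00 − 800.00) = 64.00 + 13% × 1320.00 = 235.60
Transit Levy: 8.1% × 2530.00 = 204.93
Total: 235.60 + 204.93 = 440.53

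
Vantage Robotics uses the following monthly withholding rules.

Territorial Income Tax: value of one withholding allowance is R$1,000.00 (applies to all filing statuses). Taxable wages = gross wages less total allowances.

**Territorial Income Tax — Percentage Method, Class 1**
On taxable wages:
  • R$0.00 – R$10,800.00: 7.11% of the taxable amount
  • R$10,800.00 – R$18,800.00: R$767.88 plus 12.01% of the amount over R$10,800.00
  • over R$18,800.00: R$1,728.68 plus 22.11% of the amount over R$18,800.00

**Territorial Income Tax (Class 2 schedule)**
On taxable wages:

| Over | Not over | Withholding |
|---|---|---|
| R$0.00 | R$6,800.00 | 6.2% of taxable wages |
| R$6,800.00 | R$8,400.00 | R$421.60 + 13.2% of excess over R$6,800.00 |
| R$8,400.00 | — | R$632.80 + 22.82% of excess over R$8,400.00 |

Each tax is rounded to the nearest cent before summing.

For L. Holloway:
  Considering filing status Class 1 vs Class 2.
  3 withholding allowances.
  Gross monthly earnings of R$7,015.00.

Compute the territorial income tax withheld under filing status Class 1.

R$285.47

Territorial Income Tax (Class 1): taxable = R$7,015.00 − 3×R$1,000.00 = R$4,015.00
  7.11% × R$4,015.00 = R$285.47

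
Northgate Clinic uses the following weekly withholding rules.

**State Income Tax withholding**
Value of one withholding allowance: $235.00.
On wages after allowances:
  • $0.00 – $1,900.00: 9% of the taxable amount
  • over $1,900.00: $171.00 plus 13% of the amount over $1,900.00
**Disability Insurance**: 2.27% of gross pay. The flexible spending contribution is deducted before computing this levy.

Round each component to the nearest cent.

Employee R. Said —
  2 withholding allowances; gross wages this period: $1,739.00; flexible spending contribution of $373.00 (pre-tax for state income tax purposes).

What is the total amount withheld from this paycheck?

$111.65

State Income Tax: taxable = $1,739.00 − $373.00 − 2×$235.00 = $896.00
  9% × $896.00 = $80.64
Disability Insurance: 2.27% × $1,366.00 = $31.01
Total: $80.64 + $31.01 = $111.65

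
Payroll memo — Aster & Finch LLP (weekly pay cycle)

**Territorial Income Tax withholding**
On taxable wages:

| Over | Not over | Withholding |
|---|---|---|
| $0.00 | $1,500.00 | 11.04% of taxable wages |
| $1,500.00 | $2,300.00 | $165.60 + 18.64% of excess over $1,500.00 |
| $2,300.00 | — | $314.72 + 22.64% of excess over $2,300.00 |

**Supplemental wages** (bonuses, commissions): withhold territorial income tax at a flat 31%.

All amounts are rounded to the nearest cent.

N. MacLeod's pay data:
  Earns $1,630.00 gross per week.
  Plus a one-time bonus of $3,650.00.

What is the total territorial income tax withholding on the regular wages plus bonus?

$1,321.33

Territorial Income Tax: taxable = $1,630.00
  $165.60 + 18.64% × ($1,630.00 − $1,500.00) = $165.60 + 18.64% × $130.00 = $189.83
Supplemental (31% flat on bonus): 31% × $3,650.00 = $1,131.50
Total territorial income tax: $189.83 + $1,131.50 = $1,321.33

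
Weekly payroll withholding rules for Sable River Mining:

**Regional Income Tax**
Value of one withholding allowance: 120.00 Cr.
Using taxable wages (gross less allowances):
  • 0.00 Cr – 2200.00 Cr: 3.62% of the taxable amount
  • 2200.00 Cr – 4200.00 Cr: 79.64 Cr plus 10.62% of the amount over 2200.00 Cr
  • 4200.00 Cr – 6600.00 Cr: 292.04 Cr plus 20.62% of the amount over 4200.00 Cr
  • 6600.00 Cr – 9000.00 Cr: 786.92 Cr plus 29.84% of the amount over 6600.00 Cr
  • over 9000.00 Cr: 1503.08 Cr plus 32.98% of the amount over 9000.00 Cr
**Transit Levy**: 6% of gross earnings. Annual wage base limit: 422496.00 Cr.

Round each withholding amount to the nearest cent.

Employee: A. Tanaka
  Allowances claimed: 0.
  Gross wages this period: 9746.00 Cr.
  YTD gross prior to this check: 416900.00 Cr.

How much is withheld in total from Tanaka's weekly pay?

2084.87 Cr

Regional Income Tax: taxable = 9746.00 Cr
  1503.08 Cr + 32.98% × (9746.00 Cr − 9000.00 Cr) = 1503.08 Cr + 32.98% × 746.00 Cr = 1749.11 Cr
Transit Levy: cap 422496.00 Cr − YTD 416900.00 Cr = 5596.00 Cr subject; 6% × 5596.00 Cr = 335.76 Cr
Total: 1749.11 Cr + 335.76 Cr = 2084.87 Cr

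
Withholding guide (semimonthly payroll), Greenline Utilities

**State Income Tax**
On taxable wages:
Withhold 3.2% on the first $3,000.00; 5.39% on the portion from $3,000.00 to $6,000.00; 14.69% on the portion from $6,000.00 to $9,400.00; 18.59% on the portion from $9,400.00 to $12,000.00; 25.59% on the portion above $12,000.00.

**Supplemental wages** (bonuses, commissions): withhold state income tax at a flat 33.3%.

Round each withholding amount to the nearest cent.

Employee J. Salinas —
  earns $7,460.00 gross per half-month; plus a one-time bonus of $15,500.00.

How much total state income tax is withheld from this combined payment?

State Income Tax: taxable = $7,460.00
  $257.70 + 14.69% × ($7,460.00 − $6,000.00) = $257.70 + 14.69% × $1,460.00 = $472.17
Supplemental (33.3% flat on bonus): 33.3% × $15,500.00 = $5,161.50
Total state income tax: $472.17 + $5,161.50 = $5,633.67

$5,633.67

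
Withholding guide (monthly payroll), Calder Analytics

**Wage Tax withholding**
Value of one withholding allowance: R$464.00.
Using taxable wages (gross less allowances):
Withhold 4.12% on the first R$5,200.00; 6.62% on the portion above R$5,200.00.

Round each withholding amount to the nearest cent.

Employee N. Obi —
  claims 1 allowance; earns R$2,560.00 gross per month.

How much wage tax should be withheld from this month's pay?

R$86.36

Wage Tax: taxable = R$2,560.00 − 1×R$464.00 = R$2,096.00
  4.12% × R$2,096.00 = R$86.36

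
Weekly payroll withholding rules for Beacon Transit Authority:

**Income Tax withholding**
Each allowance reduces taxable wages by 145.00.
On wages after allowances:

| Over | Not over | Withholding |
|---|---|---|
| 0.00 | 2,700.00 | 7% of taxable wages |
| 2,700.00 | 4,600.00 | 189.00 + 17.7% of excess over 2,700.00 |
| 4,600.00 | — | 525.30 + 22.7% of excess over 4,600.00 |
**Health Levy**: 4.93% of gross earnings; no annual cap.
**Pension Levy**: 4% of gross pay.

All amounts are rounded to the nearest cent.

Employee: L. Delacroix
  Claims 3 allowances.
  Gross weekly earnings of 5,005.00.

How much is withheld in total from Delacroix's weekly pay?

Income Tax: taxable = 5,005.00 − 3×145.00 = 4,570.00
  189.00 + 17.7% × (4,570.00 − 2,700.00) = 189.00 + 17.7% × 1,870.00 = 519.99
Health Levy: 4.93% × 5,005.00 = 246.75
Pension Levy: 4% × 5,005.00 = 200.20
Total: 519.99 + 246.75 + 200.20 = 966.94

966.94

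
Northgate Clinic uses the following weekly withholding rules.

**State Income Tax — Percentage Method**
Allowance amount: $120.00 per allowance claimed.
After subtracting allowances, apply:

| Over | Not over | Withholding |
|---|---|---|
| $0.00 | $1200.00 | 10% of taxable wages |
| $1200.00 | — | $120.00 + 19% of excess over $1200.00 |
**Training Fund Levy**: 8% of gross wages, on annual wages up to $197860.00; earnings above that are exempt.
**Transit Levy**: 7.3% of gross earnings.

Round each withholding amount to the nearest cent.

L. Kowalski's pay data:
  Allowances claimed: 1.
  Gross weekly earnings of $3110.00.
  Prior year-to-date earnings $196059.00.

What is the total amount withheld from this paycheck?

$831.21

State Income Tax: taxable = $3110.00 − 1×$120.00 = $2990.00
  $120.00 + 19% × ($2990.00 − $1200.00) = $120.00 + 19% × $1790.00 = $460.10
Training Fund Levy: cap $197860.00 − YTD $196059.00 = $1801.00 subject; 8% × $1801.00 = $144.08
Transit Levy: 7.3% × $3110.00 = $227.03
Total: $460.10 + $144.08 + $227.03 = $831.21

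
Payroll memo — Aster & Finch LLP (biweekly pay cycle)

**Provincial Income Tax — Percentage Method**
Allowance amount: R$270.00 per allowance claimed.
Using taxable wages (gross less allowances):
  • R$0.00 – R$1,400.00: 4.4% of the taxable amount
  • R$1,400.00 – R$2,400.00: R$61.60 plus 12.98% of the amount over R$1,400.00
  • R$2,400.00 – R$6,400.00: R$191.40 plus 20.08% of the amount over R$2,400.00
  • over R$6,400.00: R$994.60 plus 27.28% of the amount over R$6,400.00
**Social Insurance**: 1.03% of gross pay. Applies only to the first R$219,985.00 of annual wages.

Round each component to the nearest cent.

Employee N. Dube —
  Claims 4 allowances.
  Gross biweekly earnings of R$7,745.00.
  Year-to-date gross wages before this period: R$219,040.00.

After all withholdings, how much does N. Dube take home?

Provincial Income Tax: taxable = R$7,745.00 − 4×R$270.00 = R$6,665.00
  R$994.60 + 27.28% × (R$6,665.00 − R$6,400.00) = R$994.60 + 27.28% × R$265.00 = R$1,066.89
Social Insurance: cap R$219,985.00 − YTD R$219,040.00 = R$945.00 subject; 1.03% × R$945.00 = R$9.73
Total withheld: R$1,066.89 + R$9.73 = R$1,076.62
Net pay: R$7,745.00 − R$1,076.62 = R$6,668.38

R$6,668.38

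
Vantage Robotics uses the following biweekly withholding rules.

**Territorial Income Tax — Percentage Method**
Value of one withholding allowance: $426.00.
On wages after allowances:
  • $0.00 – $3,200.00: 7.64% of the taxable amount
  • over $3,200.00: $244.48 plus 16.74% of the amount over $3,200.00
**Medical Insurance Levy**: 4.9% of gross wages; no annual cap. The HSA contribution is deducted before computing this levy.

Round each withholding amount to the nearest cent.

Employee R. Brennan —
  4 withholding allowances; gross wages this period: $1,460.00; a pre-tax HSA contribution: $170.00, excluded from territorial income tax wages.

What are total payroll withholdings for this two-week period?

$63.21

Territorial Income Tax: taxable = $1,460.00 − $170.00 − 4×$426.00 = $-414.00
  Taxable ≤ 0 → $0.00
Medical Insurance Levy: 4.9% × $1,290.00 = $63.21
Total: $0.00 + $63.21 = $63.21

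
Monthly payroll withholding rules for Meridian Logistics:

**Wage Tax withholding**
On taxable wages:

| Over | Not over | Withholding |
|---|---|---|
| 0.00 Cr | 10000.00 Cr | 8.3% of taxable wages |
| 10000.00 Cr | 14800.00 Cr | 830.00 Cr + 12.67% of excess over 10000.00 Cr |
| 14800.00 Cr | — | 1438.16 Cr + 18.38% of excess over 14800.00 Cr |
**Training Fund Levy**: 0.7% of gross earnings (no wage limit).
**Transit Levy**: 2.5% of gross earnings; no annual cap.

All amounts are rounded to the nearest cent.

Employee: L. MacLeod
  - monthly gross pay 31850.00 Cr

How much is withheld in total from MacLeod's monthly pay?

Wage Tax: taxable = 31850.00 Cr
  1438.16 Cr + 18.38% × (31850.00 Cr − 14800.00 Cr) = 1438.16 Cr + 18.38% × 17050.00 Cr = 4571.95 Cr
Training Fund Levy: 0.7% × 31850.00 Cr = 222.95 Cr
Transit Levy: 2.5% × 31850.00 Cr = 796.25 Cr
Total: 4571.95 Cr + 222.95 Cr + 796.25 Cr = 5591.15 Cr

5591.15 Cr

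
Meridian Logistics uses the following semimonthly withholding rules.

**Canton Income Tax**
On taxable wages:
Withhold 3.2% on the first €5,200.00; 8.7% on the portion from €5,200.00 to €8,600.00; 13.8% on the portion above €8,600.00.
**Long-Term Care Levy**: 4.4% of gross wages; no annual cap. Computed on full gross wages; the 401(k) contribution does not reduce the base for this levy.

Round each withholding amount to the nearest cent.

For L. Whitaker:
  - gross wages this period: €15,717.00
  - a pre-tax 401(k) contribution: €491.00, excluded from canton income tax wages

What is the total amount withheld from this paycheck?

€2,068.14

Canton Income Tax: taxable = €15,717.00 − €491.00 = €15,226.00
  €462.20 + 13.8% × (€15,226.00 − €8,600.00) = €462.20 + 13.8% × €6,626.00 = €1,376.59
Long-Term Care Levy: 4.4% × €15,717.00 = €691.55
Total: €1,376.59 + €691.55 = €2,068.14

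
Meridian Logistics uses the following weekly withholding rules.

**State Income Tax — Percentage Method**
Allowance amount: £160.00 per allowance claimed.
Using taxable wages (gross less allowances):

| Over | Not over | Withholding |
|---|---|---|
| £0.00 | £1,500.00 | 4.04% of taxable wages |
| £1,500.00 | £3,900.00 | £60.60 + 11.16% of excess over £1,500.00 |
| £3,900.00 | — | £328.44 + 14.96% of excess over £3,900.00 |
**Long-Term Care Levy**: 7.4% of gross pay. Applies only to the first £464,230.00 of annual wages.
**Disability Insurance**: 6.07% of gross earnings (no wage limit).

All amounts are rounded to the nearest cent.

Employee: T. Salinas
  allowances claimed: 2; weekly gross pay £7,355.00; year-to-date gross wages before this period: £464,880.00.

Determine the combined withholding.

£1,243.89

State Income Tax: taxable = £7,355.00 − 2×£160.00 = £7,035.00
  £328.44 + 14.96% × (£7,035.00 − £3,900.00) = £328.44 + 14.96% × £3,135.00 = £797.44
Long-Term Care Levy: YTD £464,880.00 ≥ cap £464,230.00 → £0.00
Disability Insurance: 6.07% × £7,355.00 = £446.45
Total: £797.44 + £0.00 + £446.45 = £1,243.89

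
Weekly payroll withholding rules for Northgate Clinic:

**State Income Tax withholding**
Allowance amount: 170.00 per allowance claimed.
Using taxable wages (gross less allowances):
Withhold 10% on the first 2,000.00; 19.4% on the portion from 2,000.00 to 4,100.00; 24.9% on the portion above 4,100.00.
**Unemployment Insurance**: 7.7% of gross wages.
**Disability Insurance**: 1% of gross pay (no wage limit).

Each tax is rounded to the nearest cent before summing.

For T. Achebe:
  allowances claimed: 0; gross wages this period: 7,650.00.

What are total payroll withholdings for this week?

State Income Tax: taxable = 7,650.00
  607.40 + 24.9% × (7,650.00 − 4,100.00) = 607.40 + 24.9% × 3,550.00 = 1,491.35
Unemployment Insurance: 7.7% × 7,650.00 = 589.05
Disability Insurance: 1% × 7,650.00 = 76.50
Total: 1,491.35 + 589.05 + 76.50 = 2,156.90

2,156.90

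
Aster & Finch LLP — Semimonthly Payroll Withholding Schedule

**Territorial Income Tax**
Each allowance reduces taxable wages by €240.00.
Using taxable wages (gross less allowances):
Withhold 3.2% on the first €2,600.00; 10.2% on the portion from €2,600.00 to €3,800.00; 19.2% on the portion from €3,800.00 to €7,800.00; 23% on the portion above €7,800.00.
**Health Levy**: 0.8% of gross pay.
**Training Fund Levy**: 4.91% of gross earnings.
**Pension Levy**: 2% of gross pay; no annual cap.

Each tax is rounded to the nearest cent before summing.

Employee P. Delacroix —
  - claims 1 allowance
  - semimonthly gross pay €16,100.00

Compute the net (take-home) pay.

Territorial Income Tax: taxable = €16,100.00 − 1×€240.00 = €15,860.00
  €973.60 + 23% × (€15,860.00 − €7,800.00) = €973.60 + 23% × €8,060.00 = €2,827.40
Health Levy: 0.8% × €16,100.00 = €128.80
Training Fund Levy: 4.91% × €16,100.00 = €790.51
Pension Levy: 2% × €16,100.00 = €322.00
Total withheld: €2,827.40 + €128.80 + €790.51 + €322.00 = €4,068.71
Net pay: €16,100.00 − €4,068.71 = €12,031.29

€12,031.29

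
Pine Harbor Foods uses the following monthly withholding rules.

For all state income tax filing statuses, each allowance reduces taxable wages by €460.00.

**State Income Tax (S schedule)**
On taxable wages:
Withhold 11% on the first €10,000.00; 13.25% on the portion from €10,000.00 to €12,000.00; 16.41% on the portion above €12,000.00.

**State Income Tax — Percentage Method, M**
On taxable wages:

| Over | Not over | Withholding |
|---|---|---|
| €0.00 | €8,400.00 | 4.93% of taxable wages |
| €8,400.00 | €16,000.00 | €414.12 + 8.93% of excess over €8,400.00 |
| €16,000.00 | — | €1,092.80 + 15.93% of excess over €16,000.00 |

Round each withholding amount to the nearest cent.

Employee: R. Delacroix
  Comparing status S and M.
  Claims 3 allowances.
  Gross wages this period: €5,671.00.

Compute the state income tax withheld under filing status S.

€472.01

State Income Tax (S): taxable = €5,671.00 − 3×€460.00 = €4,291.00
  11% × €4,291.00 = €472.01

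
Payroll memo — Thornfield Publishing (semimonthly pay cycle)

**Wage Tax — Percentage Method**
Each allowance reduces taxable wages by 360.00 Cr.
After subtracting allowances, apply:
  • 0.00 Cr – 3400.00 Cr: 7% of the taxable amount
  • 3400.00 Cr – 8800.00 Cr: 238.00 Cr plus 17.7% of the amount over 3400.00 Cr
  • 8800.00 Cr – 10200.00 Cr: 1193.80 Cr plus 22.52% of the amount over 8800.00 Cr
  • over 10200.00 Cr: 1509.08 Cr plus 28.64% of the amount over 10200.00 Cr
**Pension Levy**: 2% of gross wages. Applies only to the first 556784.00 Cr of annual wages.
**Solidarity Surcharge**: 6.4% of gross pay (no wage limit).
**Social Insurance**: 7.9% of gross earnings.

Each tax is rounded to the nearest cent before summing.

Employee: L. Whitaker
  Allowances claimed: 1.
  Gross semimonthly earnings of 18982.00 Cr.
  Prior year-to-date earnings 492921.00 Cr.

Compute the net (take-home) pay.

Wage Tax: taxable = 18982.00 Cr − 1×360.00 Cr = 18622.00 Cr
  1509.08 Cr + 28.64% × (18622.00 Cr − 10200.00 Cr) = 1509.08 Cr + 28.64% × 8422.00 Cr = 3921.14 Cr
Pension Levy: 2% × 18982.00 Cr = 379.64 Cr
Solidarity Surcharge: 6.4% × 18982.00 Cr = 1214.85 Cr
Social Insurance: 7.9% × 18982.00 Cr = 1499.58 Cr
Total withheld: 3921.14 Cr + 379.64 Cr + 1214.85 Cr + 1499.58 Cr = 7015.21 Cr
Net pay: 18982.00 Cr − 7015.21 Cr = 11966.79 Cr

11966.79 Cr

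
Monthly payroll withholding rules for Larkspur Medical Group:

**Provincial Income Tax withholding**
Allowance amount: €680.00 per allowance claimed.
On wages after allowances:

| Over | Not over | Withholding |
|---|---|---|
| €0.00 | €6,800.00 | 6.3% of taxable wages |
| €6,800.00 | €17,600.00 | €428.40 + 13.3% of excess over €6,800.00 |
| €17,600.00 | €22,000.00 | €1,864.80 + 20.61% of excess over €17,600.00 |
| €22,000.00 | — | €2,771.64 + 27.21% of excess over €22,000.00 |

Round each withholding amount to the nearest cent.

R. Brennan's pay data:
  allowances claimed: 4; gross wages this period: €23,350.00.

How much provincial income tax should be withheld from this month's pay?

€2,489.28

Provincial Income Tax: taxable = €23,350.00 − 4×€680.00 = €20,630.00
  €1,864.80 + 20.61% × (€20,630.00 − €17,600.00) = €1,864.80 + 20.61% × €3,030.00 = €2,489.28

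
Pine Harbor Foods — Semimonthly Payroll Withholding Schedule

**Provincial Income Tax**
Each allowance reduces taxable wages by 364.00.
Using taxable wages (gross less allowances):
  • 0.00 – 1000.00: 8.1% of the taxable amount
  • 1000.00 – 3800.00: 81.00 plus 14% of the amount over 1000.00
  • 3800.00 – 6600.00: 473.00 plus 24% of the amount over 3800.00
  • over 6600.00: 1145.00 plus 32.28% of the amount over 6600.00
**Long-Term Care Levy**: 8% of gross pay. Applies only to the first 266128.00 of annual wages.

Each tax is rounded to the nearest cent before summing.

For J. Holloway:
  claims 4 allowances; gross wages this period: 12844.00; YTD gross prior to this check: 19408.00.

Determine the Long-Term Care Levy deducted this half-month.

1027.52

Long-Term Care Levy: 8% × 12844.00 = 1027.52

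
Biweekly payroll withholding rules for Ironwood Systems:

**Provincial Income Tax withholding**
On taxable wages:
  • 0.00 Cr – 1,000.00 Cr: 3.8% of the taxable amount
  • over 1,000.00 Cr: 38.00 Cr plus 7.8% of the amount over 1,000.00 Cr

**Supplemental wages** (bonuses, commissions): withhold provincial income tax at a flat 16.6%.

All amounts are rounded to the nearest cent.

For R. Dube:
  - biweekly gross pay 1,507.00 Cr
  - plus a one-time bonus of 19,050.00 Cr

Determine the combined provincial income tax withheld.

3,239.85 Cr

Provincial Income Tax: taxable = 1,507.00 Cr
  38.00 Cr + 7.8% × (1,507.00 Cr − 1,000.00 Cr) = 38.00 Cr + 7.8% × 507.00 Cr = 77.55 Cr
Supplemental (16.6% flat on bonus): 16.6% × 19,050.00 Cr = 3,162.30 Cr
Total provincial income tax: 77.55 Cr + 3,162.30 Cr = 3,239.85 Cr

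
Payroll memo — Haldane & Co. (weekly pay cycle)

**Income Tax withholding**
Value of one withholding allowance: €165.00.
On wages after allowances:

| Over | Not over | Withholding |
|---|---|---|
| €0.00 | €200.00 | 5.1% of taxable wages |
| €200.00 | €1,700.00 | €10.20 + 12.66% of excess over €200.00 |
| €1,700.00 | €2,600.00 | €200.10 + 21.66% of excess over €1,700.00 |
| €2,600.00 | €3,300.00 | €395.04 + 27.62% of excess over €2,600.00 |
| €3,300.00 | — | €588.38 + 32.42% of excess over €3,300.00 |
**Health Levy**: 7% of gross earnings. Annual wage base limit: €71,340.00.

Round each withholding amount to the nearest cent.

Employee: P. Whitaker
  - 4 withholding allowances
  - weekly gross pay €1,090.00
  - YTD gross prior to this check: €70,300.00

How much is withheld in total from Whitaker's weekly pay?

€112.12

Income Tax: taxable = €1,090.00 − 4×€165.00 = €430.00
  €10.20 + 12.66% × (€430.00 − €200.00) = €10.20 + 12.66% × €230.00 = €39.32
Health Levy: cap €71,340.00 − YTD €70,300.00 = €1,040.00 subject; 7% × €1,040.00 = €72.80
Total: €39.32 + €72.80 = €112.12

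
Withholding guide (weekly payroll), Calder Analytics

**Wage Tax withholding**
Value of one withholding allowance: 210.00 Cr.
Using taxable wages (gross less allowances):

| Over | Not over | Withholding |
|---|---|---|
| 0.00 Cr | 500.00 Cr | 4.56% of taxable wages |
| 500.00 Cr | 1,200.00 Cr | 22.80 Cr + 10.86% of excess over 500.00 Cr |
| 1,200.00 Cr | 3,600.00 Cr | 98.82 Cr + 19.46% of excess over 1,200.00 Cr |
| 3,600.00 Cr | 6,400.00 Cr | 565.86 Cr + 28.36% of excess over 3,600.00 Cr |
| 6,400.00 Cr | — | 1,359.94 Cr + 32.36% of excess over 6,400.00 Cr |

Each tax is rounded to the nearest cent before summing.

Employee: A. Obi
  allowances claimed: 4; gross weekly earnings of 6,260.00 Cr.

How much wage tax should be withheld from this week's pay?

Wage Tax: taxable = 6,260.00 Cr − 4×210.00 Cr = 5,420.00 Cr
  565.86 Cr + 28.36% × (5,420.00 Cr − 3,600.00 Cr) = 565.86 Cr + 28.36% × 1,820.00 Cr = 1,082.01 Cr

1,082.01 Cr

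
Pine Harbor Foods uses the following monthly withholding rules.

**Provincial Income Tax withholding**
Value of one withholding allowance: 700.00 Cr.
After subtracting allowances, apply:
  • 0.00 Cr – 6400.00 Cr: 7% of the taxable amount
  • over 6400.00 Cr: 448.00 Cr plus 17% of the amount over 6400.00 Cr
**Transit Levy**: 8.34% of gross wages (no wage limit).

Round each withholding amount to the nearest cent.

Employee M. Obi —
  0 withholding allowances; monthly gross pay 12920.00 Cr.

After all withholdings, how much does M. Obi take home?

10286.07 Cr

Provincial Income Tax: taxable = 12920.00 Cr
  448.00 Cr + 17% × (12920.00 Cr − 6400.00 Cr) = 448.00 Cr + 17% × 6520.00 Cr = 1556.40 Cr
Transit Levy: 8.34% × 12920.00 Cr = 1077.53 Cr
Total withheld: 1556.40 Cr + 1077.53 Cr = 2633.93 Cr
Net pay: 12920.00 Cr − 2633.93 Cr = 10286.07 Cr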